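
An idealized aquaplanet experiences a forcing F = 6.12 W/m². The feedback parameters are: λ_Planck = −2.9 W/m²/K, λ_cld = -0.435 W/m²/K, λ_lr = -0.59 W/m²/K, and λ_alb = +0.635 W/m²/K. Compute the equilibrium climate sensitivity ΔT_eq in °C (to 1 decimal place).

Net feedback parameter λ = (−2.9) + (-0.435) + (-0.59) + (+0.635) = -3.29 W/m²/K.
ΔT = −F/λ = −6.12/(-3.29) = 1.9 °C.

1.9 °C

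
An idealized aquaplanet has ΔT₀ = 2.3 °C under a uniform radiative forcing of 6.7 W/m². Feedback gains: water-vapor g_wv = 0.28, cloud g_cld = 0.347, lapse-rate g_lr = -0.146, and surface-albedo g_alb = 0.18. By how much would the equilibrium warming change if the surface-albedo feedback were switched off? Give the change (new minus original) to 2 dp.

Original: g = 0.661, ΔT = 2.3/(1−0.661) = 6.7847 °C.
Without surface-albedo: g' = 0.481, ΔT' = 2.3/(1−0.481) = 4.4316 °C.
Change = 4.4316 − 6.7847 = -2.35 °C.

-2.35 °C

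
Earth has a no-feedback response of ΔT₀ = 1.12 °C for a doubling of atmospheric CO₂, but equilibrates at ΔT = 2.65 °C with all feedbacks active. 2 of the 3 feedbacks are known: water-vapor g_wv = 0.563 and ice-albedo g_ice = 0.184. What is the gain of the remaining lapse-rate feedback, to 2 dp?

Amplification A = ΔT/ΔT₀ = 2.65/1.12 = 2.366.
Total gain g = 1 − 1/A = 1 − 1/2.366 = 0.5773.
Known gains sum to 0.563 + 0.184 = 0.747.
g_lr = 0.5773 − 0.747 = -0.17.

-0.17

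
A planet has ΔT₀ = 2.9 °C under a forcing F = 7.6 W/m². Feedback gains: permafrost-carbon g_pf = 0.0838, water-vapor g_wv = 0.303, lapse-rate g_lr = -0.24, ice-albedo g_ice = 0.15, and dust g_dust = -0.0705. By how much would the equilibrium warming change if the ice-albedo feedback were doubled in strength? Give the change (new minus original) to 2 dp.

Original: g = 0.2263, ΔT = 2.9/(1−0.2263) = 3.7482 °C.
With doubled ice-albedo: g' = 0.3763, ΔT' = 2.9/(1−0.3763) = 4.6497 °C.
Change = 4.6497 − 3.7482 = 0.90 °C.

0.90 °C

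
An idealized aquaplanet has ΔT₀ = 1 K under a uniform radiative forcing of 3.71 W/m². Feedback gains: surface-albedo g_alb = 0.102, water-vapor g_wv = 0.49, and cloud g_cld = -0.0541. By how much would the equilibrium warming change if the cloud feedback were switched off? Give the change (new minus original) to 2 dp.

0.29 K

Original: g = 0.5379, ΔT = 1/(1−0.5379) = 2.1640 K.
Without cloud: g' = 0.592, ΔT' = 1/(1−0.592) = 2.4510 K.
Change = 2.4510 − 2.1640 = 0.29 K.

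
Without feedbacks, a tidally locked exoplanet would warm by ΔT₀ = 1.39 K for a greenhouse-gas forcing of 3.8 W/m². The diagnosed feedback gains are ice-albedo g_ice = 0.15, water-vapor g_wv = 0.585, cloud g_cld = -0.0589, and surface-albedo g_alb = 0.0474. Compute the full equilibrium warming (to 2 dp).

5.03 K

Total gain g = 0.15 + 0.585 − 0.0589 + 0.0474 = 0.7235.
Amplification A = 1/(1 − 0.7235) = 3.617.
ΔT = 1.39 × 3.617 = 5.03 K.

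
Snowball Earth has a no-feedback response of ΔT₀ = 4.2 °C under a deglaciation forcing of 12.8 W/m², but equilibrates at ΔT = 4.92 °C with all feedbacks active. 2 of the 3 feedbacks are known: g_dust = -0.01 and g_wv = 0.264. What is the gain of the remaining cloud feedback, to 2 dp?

Amplification A = ΔT/ΔT₀ = 4.92/4.2 = 1.171.
Total gain g = 1 − 1/A = 1 − 1/1.171 = 0.146.
Known gains sum to -0.01 + 0.264 = 0.254.
g_cld = 0.146 − 0.254 = -0.11.

-0.11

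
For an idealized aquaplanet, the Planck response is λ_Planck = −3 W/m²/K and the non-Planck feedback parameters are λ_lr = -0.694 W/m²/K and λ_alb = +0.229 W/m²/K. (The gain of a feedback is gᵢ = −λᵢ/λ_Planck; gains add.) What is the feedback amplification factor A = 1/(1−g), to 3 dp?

0.866

Convert to gains: g_lr = -0.694/3 = -0.2313; g_alb = 0.229/3 = 0.07633.
Total gain g = -0.15497.
A = 1/(1 + 0.15497) = 0.866.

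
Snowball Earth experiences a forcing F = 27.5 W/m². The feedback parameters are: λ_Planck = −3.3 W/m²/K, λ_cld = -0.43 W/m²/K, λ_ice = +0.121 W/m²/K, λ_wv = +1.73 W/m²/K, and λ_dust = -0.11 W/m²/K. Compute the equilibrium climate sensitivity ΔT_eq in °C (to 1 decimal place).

13.8 °C

Net feedback parameter λ = (−3.3) + (-0.43) + (+0.121) + (+1.73) + (-0.11) = -1.989 W/m²/K.
ΔT = −F/λ = −27.5/(-1.989) = 13.8 °C.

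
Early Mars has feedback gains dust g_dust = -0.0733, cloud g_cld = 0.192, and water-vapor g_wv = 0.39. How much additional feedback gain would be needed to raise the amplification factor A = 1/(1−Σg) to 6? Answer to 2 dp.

0.32

Current total gain = 0.5087.
Target gain for A = 6: g* = 1 − 1/6 = 0.8333.
Additional gain needed = 0.8333 − 0.5087 = 0.32.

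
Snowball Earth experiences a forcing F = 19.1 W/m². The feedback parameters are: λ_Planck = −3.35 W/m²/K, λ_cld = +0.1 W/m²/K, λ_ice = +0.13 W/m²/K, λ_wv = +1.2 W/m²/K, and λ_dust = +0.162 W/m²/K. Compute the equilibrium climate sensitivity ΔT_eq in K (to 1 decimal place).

Net feedback parameter λ = (−3.35) + (+0.1) + (+0.13) + (+1.2) + (+0.162) = -1.758 W/m²/K.
ΔT = −F/λ = −19.1/(-1.758) = 10.9 K.

10.9 K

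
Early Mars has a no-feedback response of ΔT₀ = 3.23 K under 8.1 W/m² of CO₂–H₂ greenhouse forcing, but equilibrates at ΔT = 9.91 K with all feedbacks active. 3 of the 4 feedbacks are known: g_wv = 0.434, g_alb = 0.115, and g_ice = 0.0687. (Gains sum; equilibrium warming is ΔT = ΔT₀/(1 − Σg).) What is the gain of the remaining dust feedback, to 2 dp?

Amplification A = ΔT/ΔT₀ = 9.91/3.23 = 3.068.
Total gain g = 1 − 1/A = 1 − 1/3.068 = 0.6741.
Known gains sum to 0.434 + 0.115 + 0.0687 = 0.6177.
g_dust = 0.6741 − 0.6177 = 0.06.

0.06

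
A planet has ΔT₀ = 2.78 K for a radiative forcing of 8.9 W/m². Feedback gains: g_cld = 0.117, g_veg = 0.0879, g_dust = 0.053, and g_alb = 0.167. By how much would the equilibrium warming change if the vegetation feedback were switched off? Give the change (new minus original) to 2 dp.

-0.64 K

Original: g = 0.4249, ΔT = 2.78/(1−0.4249) = 4.8339 K.
Without vegetation: g' = 0.337, ΔT' = 2.78/(1−0.337) = 4.1931 K.
Change = 4.1931 − 4.8339 = -0.64 K.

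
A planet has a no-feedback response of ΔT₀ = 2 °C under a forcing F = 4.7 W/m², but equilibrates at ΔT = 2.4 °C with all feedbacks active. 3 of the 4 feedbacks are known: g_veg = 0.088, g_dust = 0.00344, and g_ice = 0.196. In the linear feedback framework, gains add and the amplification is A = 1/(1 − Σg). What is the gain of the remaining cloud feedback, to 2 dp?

-0.12

Amplification A = ΔT/ΔT₀ = 2.4/2 = 1.2.
Total gain g = 1 − 1/A = 1 − 1/1.2 = 0.1667.
Known gains sum to 0.088 + 0.00344 + 0.196 = 0.28744.
g_cld = 0.1667 − 0.28744 = -0.12.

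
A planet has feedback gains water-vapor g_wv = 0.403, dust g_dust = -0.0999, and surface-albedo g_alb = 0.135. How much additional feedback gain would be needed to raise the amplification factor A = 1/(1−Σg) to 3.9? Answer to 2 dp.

0.31

Current total gain = 0.4381.
Target gain for A = 3.9: g* = 1 − 1/3.9 = 0.7436.
Additional gain needed = 0.7436 − 0.4381 = 0.31.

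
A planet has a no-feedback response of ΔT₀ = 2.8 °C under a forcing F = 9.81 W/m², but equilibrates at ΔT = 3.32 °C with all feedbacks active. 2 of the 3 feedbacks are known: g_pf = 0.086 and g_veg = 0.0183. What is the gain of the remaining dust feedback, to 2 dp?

Amplification A = ΔT/ΔT₀ = 3.32/2.8 = 1.186.
Total gain g = 1 − 1/A = 1 − 1/1.186 = 0.1568.
Known gains sum to 0.086 + 0.0183 = 0.1043.
g_dust = 0.1568 − 0.1043 = 0.05.

0.05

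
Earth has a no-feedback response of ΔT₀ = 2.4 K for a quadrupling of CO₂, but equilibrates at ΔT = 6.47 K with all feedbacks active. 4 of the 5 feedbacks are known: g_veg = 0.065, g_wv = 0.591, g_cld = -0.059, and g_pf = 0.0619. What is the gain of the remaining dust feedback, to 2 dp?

-0.03

Amplification A = ΔT/ΔT₀ = 6.47/2.4 = 2.696.
Total gain g = 1 − 1/A = 1 − 1/2.696 = 0.6291.
Known gains sum to 0.065 + 0.591 − 0.059 + 0.0619 = 0.6589.
g_dust = 0.6291 − 0.6589 = -0.03.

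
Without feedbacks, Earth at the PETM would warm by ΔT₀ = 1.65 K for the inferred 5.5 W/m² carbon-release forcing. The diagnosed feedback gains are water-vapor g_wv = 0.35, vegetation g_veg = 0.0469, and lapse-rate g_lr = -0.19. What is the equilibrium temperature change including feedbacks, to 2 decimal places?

Total gain g = 0.35 + 0.0469 − 0.19 = 0.2069.
Amplification A = 1/(1 − 0.2069) = 1.261.
ΔT = 1.65 × 1.261 = 2.08 K.

2.08 K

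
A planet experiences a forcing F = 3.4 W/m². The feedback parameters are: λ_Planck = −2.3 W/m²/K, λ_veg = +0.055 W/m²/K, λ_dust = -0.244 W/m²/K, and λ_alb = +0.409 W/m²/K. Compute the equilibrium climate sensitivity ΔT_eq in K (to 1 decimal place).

1.6 K

Net feedback parameter λ = (−2.3) + (+0.055) + (-0.244) + (+0.409) = -2.08 W/m²/K.
ΔT = −F/λ = −3.4/(-2.08) = 1.6 K.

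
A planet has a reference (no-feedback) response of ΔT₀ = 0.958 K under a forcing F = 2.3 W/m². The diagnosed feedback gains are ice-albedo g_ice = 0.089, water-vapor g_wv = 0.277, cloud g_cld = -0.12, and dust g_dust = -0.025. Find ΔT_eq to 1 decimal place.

1.2 K

Total gain g = 0.089 + 0.277 − 0.12 − 0.025 = 0.221.
Amplification A = 1/(1 − 0.221) = 1.284.
ΔT = 0.958 × 1.284 = 1.2 K.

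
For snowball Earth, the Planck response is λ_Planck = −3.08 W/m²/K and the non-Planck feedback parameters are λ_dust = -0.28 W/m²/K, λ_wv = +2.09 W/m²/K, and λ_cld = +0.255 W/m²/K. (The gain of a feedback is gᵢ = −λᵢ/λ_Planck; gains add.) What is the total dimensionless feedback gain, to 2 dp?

0.67

Convert to gains: g_dust = -0.28/3.08 = -0.09091; g_wv = 2.09/3.08 = 0.6786; g_cld = 0.255/3.08 = 0.08279.
Total gain g = 0.67048.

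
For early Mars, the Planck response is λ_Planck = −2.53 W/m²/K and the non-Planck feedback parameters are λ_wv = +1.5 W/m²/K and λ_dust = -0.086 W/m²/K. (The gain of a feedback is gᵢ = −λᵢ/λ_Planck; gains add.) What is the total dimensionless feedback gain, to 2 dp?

Convert to gains: g_wv = 1.5/2.53 = 0.5929; g_dust = -0.086/2.53 = -0.03399.
Total gain g = 0.55891.

0.56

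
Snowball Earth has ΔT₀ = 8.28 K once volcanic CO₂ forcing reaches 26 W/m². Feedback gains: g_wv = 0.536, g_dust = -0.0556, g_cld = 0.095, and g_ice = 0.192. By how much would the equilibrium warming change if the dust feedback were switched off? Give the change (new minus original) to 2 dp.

11.18 K

Original: g = 0.7674, ΔT = 8.28/(1−0.7674) = 35.5976 K.
Without dust: g' = 0.823, ΔT' = 8.28/(1−0.823) = 46.7797 K.
Change = 46.7797 − 35.5976 = 11.18 K.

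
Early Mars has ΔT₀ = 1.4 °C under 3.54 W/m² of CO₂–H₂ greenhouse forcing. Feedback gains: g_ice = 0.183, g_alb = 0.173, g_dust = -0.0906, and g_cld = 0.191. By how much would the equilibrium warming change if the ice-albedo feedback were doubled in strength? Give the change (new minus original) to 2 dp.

Original: g = 0.4564, ΔT = 1.4/(1−0.4564) = 2.5754 °C.
With doubled ice-albedo: g' = 0.6394, ΔT' = 1.4/(1−0.6394) = 3.8824 °C.
Change = 3.8824 − 2.5754 = 1.31 °C.

1.31 °C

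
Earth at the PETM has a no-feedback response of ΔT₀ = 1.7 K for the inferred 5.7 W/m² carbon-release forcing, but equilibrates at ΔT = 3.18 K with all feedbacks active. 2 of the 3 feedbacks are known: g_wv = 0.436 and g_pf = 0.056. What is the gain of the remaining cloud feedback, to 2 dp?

Amplification A = ΔT/ΔT₀ = 3.18/1.7 = 1.871.
Total gain g = 1 − 1/A = 1 − 1/1.871 = 0.4655.
Known gains sum to 0.436 + 0.056 = 0.492.
g_cld = 0.4655 − 0.492 = -0.03.

-0.03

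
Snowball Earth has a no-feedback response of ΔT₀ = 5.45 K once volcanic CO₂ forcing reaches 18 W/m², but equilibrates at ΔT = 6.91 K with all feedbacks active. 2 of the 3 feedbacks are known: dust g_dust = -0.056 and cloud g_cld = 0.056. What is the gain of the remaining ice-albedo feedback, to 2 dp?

0.21

Amplification A = ΔT/ΔT₀ = 6.91/5.45 = 1.268.
Total gain g = 1 − 1/A = 1 − 1/1.268 = 0.2114.
Known gains sum to -0.056 + 0.056 = 0.
g_ice = 0.2114 − 0 = 0.21.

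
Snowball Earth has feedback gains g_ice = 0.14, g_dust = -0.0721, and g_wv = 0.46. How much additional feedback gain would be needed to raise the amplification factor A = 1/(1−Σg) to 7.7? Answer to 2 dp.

Current total gain = 0.5279.
Target gain for A = 7.7: g* = 1 − 1/7.7 = 0.8701.
Additional gain needed = 0.8701 − 0.5279 = 0.34.

0.34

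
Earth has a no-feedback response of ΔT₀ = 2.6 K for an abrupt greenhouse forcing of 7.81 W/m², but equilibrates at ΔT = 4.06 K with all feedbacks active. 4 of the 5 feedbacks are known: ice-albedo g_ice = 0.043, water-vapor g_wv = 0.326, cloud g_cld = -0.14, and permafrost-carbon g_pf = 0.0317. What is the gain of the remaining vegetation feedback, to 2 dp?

0.10

Amplification A = ΔT/ΔT₀ = 4.06/2.6 = 1.562.
Total gain g = 1 − 1/A = 1 − 1/1.562 = 0.3598.
Known gains sum to 0.043 + 0.326 − 0.14 + 0.0317 = 0.2607.
g_veg = 0.3598 − 0.2607 = 0.10.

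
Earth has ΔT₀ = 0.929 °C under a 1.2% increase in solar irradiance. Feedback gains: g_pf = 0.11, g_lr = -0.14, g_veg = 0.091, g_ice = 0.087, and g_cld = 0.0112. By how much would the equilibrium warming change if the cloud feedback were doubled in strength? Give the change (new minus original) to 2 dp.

0.01 °C

Original: g = 0.1592, ΔT = 0.929/(1−0.1592) = 1.1049 °C.
With doubled cloud: g' = 0.1704, ΔT' = 0.929/(1−0.1704) = 1.1198 °C.
Change = 1.1198 − 1.1049 = 0.01 °C.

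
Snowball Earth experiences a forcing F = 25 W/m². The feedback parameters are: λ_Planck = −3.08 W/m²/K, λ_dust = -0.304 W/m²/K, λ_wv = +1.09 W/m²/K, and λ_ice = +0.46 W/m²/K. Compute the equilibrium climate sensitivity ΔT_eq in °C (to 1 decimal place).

13.6 °C

Net feedback parameter λ = (−3.08) + (-0.304) + (+1.09) + (+0.46) = -1.834 W/m²/K.
ΔT = −F/λ = −25/(-1.834) = 13.6 °C.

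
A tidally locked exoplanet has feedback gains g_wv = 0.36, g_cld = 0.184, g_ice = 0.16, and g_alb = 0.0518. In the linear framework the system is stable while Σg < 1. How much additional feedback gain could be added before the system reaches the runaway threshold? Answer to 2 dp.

0.24

Current total gain = 0.36 + 0.184 + 0.16 + 0.0518 = 0.7558.
Margin to runaway = 1 − 0.7558 = 0.24.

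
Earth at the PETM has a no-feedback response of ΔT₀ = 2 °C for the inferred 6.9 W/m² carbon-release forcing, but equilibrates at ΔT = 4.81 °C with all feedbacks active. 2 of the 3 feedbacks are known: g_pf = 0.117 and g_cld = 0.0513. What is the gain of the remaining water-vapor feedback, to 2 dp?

0.42

Amplification A = ΔT/ΔT₀ = 4.81/2 = 2.405.
Total gain g = 1 − 1/A = 1 − 1/2.405 = 0.5842.
Known gains sum to 0.117 + 0.0513 = 0.1683.
g_wv = 0.5842 − 0.1683 = 0.42.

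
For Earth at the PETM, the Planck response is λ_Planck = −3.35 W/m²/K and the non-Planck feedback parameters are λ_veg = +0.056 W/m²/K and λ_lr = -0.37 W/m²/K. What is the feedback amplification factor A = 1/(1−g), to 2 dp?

0.91

Convert to gains: g_veg = 0.056/3.35 = 0.01672; g_lr = -0.37/3.35 = -0.1104.
Total gain g = -0.09368.
A = 1/(1 + 0.09368) = 0.91.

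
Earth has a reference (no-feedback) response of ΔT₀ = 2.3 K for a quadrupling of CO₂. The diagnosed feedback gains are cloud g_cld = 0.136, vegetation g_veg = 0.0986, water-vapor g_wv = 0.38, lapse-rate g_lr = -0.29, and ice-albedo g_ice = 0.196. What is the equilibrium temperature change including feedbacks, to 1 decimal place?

4.8 K

Total gain g = 0.136 + 0.0986 + 0.38 − 0.29 + 0.196 = 0.5206.
Amplification A = 1/(1 − 0.5206) = 2.086.
ΔT = 2.3 × 2.086 = 4.8 K.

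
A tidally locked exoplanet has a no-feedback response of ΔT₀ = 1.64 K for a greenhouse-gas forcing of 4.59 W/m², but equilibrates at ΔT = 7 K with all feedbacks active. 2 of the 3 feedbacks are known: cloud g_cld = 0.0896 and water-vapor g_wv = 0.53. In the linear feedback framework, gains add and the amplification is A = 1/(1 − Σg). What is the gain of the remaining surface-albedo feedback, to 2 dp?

0.15

Amplification A = ΔT/ΔT₀ = 7/1.64 = 4.268.
Total gain g = 1 − 1/A = 1 − 1/4.268 = 0.7657.
Known gains sum to 0.0896 + 0.53 = 0.6196.
g_alb = 0.7657 − 0.6196 = 0.15.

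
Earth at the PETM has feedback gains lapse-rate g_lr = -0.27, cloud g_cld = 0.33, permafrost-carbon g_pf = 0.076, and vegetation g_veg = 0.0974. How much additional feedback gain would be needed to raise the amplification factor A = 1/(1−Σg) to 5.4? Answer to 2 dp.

Current total gain = 0.2334.
Target gain for A = 5.4: g* = 1 − 1/5.4 = 0.8148.
Additional gain needed = 0.8148 − 0.2334 = 0.58.

0.58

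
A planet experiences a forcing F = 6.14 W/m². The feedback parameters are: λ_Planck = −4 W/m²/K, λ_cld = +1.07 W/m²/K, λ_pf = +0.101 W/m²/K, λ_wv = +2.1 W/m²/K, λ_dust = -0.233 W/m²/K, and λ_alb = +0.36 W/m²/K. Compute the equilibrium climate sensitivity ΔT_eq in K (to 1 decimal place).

10.2 K

Net feedback parameter λ = (−4) + (+1.07) + (+0.101) + (+2.1) + (-0.233) + (+0.36) = -0.602 W/m²/K.
ΔT = −F/λ = −6.14/(-0.602) = 10.2 K.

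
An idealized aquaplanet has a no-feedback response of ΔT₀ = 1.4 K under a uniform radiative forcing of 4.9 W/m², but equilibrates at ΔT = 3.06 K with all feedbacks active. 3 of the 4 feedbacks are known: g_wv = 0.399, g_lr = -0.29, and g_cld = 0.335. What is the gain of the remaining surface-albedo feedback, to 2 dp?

0.10

Amplification A = ΔT/ΔT₀ = 3.06/1.4 = 2.186.
Total gain g = 1 − 1/A = 1 − 1/2.186 = 0.5425.
Known gains sum to 0.399 − 0.29 + 0.335 = 0.444.
g_alb = 0.5425 − 0.444 = 0.10.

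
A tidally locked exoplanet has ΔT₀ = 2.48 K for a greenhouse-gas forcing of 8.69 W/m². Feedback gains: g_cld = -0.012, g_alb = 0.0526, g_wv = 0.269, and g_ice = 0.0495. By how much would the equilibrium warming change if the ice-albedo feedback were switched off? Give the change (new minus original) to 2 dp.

-0.28 K

Original: g = 0.3591, ΔT = 2.48/(1−0.3591) = 3.8696 K.
Without ice-albedo: g' = 0.3096, ΔT' = 2.48/(1−0.3096) = 3.5921 K.
Change = 3.5921 − 3.8696 = -0.28 K.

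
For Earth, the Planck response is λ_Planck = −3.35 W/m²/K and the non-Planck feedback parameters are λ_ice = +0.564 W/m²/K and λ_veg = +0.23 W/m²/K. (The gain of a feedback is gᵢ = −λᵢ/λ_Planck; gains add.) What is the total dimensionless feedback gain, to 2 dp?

Convert to gains: g_ice = 0.564/3.35 = 0.1684; g_veg = 0.23/3.35 = 0.06866.
Total gain g = 0.23706.

0.24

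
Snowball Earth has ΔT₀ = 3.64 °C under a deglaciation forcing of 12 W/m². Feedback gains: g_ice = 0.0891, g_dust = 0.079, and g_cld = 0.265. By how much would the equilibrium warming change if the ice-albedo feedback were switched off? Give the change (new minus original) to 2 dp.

-0.87 °C

Original: g = 0.4331, ΔT = 3.64/(1−0.4331) = 6.4209 °C.
Without ice-albedo: g' = 0.344, ΔT' = 3.64/(1−0.344) = 5.5488 °C.
Change = 5.5488 − 6.4209 = -0.87 °C.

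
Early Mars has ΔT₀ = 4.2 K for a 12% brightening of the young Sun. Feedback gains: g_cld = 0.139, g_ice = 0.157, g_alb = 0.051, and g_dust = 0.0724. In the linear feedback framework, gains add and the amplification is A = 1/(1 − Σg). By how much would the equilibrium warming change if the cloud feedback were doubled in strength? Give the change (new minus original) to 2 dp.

Original: g = 0.4194, ΔT = 4.2/(1−0.4194) = 7.2339 K.
With doubled cloud: g' = 0.5584, ΔT' = 4.2/(1−0.5584) = 9.5109 K.
Change = 9.5109 − 7.2339 = 2.28 K.

2.28 K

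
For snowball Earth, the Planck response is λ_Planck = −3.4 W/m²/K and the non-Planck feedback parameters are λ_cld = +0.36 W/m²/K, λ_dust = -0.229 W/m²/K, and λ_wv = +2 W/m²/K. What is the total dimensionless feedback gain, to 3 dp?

0.627

Convert to gains: g_cld = 0.36/3.4 = 0.1059; g_dust = -0.229/3.4 = -0.06735; g_wv = 2/3.4 = 0.5882.
Total gain g = 0.62675.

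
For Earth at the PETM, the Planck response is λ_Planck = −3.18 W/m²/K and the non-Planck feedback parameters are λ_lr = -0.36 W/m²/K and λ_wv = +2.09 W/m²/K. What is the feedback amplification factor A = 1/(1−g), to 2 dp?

Convert to gains: g_lr = -0.36/3.18 = -0.1132; g_wv = 2.09/3.18 = 0.6572.
Total gain g = 0.544.
A = 1/(1 − 0.544) = 2.19.

2.19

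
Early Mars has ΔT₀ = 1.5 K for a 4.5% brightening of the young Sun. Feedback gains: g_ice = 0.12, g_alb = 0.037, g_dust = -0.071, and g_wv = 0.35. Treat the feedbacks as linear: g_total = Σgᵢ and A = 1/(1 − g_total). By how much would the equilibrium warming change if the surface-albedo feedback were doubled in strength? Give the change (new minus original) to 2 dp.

0.19 K

Original: g = 0.436, ΔT = 1.5/(1−0.436) = 2.6596 K.
With doubled surface-albedo: g' = 0.473, ΔT' = 1.5/(1−0.473) = 2.8463 K.
Change = 2.8463 − 2.6596 = 0.19 K.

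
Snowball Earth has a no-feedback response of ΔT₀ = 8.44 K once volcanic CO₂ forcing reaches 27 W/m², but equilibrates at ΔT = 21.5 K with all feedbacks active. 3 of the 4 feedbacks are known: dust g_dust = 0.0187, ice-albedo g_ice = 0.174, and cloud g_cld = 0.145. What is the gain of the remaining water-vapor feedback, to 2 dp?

0.27

Amplification A = ΔT/ΔT₀ = 21.5/8.44 = 2.547.
Total gain g = 1 − 1/A = 1 − 1/2.547 = 0.6074.
Known gains sum to 0.0187 + 0.174 + 0.145 = 0.3377.
g_wv = 0.6074 − 0.3377 = 0.27.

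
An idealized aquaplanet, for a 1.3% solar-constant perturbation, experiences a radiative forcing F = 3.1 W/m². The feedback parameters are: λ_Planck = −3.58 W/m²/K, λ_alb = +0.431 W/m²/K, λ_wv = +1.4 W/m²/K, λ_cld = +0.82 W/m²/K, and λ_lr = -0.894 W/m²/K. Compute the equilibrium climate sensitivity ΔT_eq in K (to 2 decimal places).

1.70 K

Net feedback parameter λ = (−3.58) + (+0.431) + (+1.4) + (+0.82) + (-0.894) = -1.823 W/m²/K.
ΔT = −F/λ = −3.1/(-1.823) = 1.70 K.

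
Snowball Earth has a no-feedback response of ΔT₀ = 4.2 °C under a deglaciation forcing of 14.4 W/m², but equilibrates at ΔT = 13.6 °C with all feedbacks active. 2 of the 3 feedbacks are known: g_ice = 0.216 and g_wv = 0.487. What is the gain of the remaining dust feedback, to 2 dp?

-0.01

Amplification A = ΔT/ΔT₀ = 13.6/4.2 = 3.238.
Total gain g = 1 − 1/A = 1 − 1/3.238 = 0.6912.
Known gains sum to 0.216 + 0.487 = 0.703.
g_dust = 0.6912 − 0.703 = -0.01.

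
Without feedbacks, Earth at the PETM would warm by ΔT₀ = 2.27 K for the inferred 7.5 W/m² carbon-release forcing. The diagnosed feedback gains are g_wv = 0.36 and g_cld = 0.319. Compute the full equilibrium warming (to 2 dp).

Total gain g = 0.36 + 0.319 = 0.679.
Amplification A = 1/(1 − 0.679) = 3.115.
ΔT = 2.27 × 3.115 = 7.07 K.

7.07 K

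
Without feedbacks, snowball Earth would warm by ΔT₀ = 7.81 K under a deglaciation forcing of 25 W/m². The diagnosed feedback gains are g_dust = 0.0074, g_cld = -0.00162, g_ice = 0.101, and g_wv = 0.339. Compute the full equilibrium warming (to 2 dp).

14.09 K

Total gain g = 0.0074 − 0.00162 + 0.101 + 0.339 = 0.44578.
Amplification A = 1/(1 − 0.44578) = 1.804.
ΔT = 7.81 × 1.804 = 14.09 K.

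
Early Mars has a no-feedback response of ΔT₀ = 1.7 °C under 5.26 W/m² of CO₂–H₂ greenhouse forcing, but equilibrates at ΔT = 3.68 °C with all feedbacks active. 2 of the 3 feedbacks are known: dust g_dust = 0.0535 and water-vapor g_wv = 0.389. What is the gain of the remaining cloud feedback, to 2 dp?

Amplification A = ΔT/ΔT₀ = 3.68/1.7 = 2.165.
Total gain g = 1 − 1/A = 1 − 1/2.165 = 0.5381.
Known gains sum to 0.0535 + 0.389 = 0.4425.
g_cld = 0.5381 − 0.4425 = 0.10.

0.10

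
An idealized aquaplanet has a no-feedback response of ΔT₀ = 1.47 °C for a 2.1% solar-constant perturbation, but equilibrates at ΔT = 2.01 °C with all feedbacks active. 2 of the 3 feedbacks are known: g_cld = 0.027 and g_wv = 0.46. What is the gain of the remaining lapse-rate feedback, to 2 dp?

-0.22

Amplification A = ΔT/ΔT₀ = 2.01/1.47 = 1.367.
Total gain g = 1 − 1/A = 1 − 1/1.367 = 0.2685.
Known gains sum to 0.027 + 0.46 = 0.487.
g_lr = 0.2685 − 0.487 = -0.22.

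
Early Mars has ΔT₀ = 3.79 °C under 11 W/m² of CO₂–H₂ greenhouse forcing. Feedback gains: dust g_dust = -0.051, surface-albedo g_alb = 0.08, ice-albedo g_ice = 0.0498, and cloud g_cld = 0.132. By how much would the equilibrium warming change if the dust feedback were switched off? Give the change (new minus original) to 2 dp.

Original: g = 0.2108, ΔT = 3.79/(1−0.2108) = 4.8023 °C.
Without dust: g' = 0.2618, ΔT' = 3.79/(1−0.2618) = 5.1341 °C.
Change = 5.1341 − 4.8023 = 0.33 °C.

0.33 °C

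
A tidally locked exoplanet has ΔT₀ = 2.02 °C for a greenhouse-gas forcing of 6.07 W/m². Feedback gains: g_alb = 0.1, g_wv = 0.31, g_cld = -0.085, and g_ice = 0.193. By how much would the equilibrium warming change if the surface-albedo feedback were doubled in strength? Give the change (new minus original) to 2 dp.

1.10 °C

Original: g = 0.518, ΔT = 2.02/(1−0.518) = 4.1909 °C.
With doubled surface-albedo: g' = 0.618, ΔT' = 2.02/(1−0.618) = 5.2880 °C.
Change = 5.2880 − 4.1909 = 1.10 °C.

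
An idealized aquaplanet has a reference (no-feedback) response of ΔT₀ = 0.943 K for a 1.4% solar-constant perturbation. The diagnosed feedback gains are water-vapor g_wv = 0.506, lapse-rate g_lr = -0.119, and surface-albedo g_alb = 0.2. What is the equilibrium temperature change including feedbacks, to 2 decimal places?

2.28 K

Total gain g = 0.506 − 0.119 + 0.2 = 0.587.
Amplification A = 1/(1 − 0.587) = 2.421.
ΔT = 0.943 × 2.421 = 2.28 K.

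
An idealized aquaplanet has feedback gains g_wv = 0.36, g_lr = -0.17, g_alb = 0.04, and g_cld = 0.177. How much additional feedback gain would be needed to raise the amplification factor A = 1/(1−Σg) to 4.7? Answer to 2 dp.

Current total gain = 0.407.
Target gain for A = 4.7: g* = 1 − 1/4.7 = 0.7872.
Additional gain needed = 0.7872 − 0.407 = 0.38.

0.38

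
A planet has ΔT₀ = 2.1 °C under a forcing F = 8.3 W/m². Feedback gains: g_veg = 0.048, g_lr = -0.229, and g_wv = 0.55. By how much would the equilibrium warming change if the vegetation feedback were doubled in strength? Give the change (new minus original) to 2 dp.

0.27 °C

Original: g = 0.369, ΔT = 2.1/(1−0.369) = 3.3281 °C.
With doubled vegetation: g' = 0.417, ΔT' = 2.1/(1−0.417) = 3.6021 °C.
Change = 3.6021 − 3.3281 = 0.27 °C.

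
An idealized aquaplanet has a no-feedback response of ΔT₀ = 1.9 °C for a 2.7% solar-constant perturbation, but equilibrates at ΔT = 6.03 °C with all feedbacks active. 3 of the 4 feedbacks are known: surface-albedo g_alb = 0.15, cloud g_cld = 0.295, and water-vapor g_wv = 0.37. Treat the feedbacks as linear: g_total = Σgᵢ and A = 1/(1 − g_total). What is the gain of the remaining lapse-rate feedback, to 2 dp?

Amplification A = ΔT/ΔT₀ = 6.03/1.9 = 3.174.
Total gain g = 1 − 1/A = 1 − 1/3.174 = 0.6849.
Known gains sum to 0.15 + 0.295 + 0.37 = 0.815.
g_lr = 0.6849 − 0.815 = -0.13.

-0.13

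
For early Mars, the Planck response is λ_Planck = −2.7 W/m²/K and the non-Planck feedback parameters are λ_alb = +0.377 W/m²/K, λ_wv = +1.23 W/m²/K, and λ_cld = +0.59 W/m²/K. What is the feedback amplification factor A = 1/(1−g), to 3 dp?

Convert to gains: g_alb = 0.377/2.7 = 0.1396; g_wv = 1.23/2.7 = 0.4556; g_cld = 0.59/2.7 = 0.2185.
Total gain g = 0.8137.
A = 1/(1 − 0.8137) = 5.368.

5.368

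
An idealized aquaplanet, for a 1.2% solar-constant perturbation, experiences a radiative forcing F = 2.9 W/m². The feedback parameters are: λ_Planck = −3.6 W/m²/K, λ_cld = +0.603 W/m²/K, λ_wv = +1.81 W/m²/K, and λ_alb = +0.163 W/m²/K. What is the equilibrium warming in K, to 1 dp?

Net feedback parameter λ = (−3.6) + (+0.603) + (+1.81) + (+0.163) = -1.024 W/m²/K.
ΔT = −F/λ = −2.9/(-1.024) = 2.8 K.

2.8 K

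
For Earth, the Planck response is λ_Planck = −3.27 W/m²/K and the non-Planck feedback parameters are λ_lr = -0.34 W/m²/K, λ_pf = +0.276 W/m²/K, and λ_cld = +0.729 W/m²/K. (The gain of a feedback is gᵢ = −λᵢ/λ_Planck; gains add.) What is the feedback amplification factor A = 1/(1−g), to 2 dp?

Convert to gains: g_lr = -0.34/3.27 = -0.104; g_pf = 0.276/3.27 = 0.0844; g_cld = 0.729/3.27 = 0.2229.
Total gain g = 0.2033.
A = 1/(1 − 0.2033) = 1.26.

1.26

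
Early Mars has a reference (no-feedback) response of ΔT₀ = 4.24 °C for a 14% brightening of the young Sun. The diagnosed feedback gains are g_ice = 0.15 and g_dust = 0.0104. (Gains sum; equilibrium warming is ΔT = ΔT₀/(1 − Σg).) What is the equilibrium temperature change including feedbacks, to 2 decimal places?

Total gain g = 0.15 + 0.0104 = 0.1604.
Amplification A = 1/(1 − 0.1604) = 1.191.
ΔT = 4.24 × 1.191 = 5.05 °C.

5.05 °C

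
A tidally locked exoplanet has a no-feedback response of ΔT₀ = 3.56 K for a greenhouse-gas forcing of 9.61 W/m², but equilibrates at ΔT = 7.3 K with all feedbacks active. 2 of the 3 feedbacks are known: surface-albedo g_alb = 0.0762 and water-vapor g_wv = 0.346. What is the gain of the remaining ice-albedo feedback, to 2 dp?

Amplification A = ΔT/ΔT₀ = 7.3/3.56 = 2.051.
Total gain g = 1 − 1/A = 1 − 1/2.051 = 0.5124.
Known gains sum to 0.0762 + 0.346 = 0.4222.
g_ice = 0.5124 − 0.4222 = 0.09.

0.09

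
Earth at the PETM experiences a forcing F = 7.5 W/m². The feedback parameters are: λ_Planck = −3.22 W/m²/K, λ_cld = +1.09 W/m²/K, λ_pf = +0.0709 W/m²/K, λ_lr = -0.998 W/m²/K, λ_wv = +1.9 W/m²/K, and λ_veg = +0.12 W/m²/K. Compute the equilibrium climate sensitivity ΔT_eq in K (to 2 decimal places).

Net feedback parameter λ = (−3.22) + (+1.09) + (+0.0709) + (-0.998) + (+1.9) + (+0.12) = -1.0371 W/m²/K.
ΔT = −F/λ = −7.5/(-1.0371) = 7.23 K.

7.23 K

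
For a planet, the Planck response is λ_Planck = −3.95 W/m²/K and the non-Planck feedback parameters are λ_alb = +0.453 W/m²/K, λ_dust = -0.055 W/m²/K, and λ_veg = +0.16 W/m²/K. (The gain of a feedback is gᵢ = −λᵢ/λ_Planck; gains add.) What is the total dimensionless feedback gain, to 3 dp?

0.141

Convert to gains: g_alb = 0.453/3.95 = 0.1147; g_dust = -0.055/3.95 = -0.01392; g_veg = 0.16/3.95 = 0.04051.
Total gain g = 0.14129.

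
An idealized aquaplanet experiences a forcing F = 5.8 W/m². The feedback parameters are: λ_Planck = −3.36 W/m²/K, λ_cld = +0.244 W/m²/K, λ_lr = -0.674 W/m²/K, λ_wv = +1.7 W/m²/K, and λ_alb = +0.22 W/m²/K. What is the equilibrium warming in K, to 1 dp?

Net feedback parameter λ = (−3.36) + (+0.244) + (-0.674) + (+1.7) + (+0.22) = -1.87 W/m²/K.
ΔT = −F/λ = −5.8/(-1.87) = 3.1 K.

3.1 K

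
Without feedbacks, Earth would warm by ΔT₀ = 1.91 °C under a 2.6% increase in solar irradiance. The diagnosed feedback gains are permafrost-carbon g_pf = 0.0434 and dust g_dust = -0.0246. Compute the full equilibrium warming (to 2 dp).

Total gain g = 0.0434 − 0.0246 = 0.0188.
Amplification A = 1/(1 − 0.0188) = 1.019.
ΔT = 1.91 × 1.019 = 1.95 °C.

1.95 °C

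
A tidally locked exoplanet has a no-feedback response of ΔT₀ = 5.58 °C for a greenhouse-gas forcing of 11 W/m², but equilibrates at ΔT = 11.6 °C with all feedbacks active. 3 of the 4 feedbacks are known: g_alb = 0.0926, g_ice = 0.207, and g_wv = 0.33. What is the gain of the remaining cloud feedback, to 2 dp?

-0.11

Amplification A = ΔT/ΔT₀ = 11.6/5.58 = 2.079.
Total gain g = 1 − 1/A = 1 − 1/2.079 = 0.519.
Known gains sum to 0.0926 + 0.207 + 0.33 = 0.6296.
g_cld = 0.519 − 0.6296 = -0.11.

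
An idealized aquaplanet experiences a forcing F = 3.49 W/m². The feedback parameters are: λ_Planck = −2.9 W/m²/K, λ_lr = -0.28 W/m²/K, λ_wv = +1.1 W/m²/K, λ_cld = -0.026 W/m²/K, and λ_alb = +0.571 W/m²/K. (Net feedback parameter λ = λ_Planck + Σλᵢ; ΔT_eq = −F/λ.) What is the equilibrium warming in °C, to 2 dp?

Net feedback parameter λ = (−2.9) + (-0.28) + (+1.1) + (-0.026) + (+0.571) = -1.535 W/m²/K.
ΔT = −F/λ = −3.49/(-1.535) = 2.27 °C.

2.27 °C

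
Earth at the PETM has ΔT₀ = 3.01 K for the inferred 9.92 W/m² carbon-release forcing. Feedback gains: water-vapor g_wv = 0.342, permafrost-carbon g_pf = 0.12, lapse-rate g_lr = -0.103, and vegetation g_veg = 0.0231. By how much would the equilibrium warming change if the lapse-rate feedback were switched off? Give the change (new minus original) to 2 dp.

0.97 K

Original: g = 0.3821, ΔT = 3.01/(1−0.3821) = 4.8713 K.
Without lapse-rate: g' = 0.4851, ΔT' = 3.01/(1−0.4851) = 5.8458 K.
Change = 5.8458 − 4.8713 = 0.97 K.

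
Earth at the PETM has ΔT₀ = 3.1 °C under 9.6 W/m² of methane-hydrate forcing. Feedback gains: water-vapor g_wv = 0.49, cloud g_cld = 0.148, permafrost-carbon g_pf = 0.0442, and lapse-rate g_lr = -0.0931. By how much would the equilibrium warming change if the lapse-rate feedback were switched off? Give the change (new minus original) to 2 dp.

2.21 °C

Original: g = 0.5891, ΔT = 3.1/(1−0.5891) = 7.5444 °C.
Without lapse-rate: g' = 0.6822, ΔT' = 3.1/(1−0.6822) = 9.7546 °C.
Change = 9.7546 − 7.5444 = 2.21 °C.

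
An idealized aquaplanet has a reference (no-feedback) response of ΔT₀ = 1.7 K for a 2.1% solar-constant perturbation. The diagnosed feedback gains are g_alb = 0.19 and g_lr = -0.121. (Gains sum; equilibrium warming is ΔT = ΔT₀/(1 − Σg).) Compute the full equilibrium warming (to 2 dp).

Total gain g = 0.19 − 0.121 = 0.069.
Amplification A = 1/(1 − 0.069) = 1.074.
ΔT = 1.7 × 1.074 = 1.83 K.

1.83 K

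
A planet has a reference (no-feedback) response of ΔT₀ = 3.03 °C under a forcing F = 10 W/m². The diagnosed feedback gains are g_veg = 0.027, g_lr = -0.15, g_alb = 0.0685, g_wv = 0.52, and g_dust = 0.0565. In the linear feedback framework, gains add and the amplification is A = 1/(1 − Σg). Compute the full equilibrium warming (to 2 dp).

Total gain g = 0.027 − 0.15 + 0.0685 + 0.52 + 0.0565 = 0.522.
Amplification A = 1/(1 − 0.522) = 2.092.
ΔT = 3.03 × 2.092 = 6.34 °C.

6.34 °C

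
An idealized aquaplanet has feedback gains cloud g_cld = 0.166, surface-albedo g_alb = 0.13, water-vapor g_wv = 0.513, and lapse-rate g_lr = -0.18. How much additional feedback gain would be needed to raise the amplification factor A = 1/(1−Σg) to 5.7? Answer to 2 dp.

Current total gain = 0.629.
Target gain for A = 5.7: g* = 1 − 1/5.7 = 0.8246.
Additional gain needed = 0.8246 − 0.629 = 0.20.

0.20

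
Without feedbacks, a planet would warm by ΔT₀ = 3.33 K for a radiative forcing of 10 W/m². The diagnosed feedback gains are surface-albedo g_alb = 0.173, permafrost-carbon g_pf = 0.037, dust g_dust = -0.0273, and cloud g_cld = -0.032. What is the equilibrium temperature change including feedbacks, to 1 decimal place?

Total gain g = 0.173 + 0.037 − 0.0273 − 0.032 = 0.1507.
Amplification A = 1/(1 − 0.1507) = 1.177.
ΔT = 3.33 × 1.177 = 3.9 K.

3.9 K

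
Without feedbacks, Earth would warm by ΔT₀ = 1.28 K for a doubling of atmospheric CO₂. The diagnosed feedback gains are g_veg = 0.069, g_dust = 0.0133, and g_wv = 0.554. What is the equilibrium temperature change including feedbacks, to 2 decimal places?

3.52 K

Total gain g = 0.069 + 0.0133 + 0.554 = 0.6363.
Amplification A = 1/(1 − 0.6363) = 2.75.
ΔT = 1.28 × 2.75 = 3.52 K.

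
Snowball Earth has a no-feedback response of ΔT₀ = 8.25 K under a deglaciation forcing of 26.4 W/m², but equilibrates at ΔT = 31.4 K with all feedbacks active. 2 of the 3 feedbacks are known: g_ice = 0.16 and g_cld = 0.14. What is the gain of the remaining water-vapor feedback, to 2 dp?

0.44

Amplification A = ΔT/ΔT₀ = 31.4/8.25 = 3.806.
Total gain g = 1 − 1/A = 1 − 1/3.806 = 0.7373.
Known gains sum to 0.16 + 0.14 = 0.3.
g_wv = 0.7373 − 0.3 = 0.44.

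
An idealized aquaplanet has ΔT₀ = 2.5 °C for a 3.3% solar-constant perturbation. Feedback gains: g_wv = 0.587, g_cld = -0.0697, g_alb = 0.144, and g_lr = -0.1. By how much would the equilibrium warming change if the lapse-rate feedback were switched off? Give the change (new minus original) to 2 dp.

1.68 °C

Original: g = 0.5613, ΔT = 2.5/(1−0.5613) = 5.6987 °C.
Without lapse-rate: g' = 0.6613, ΔT' = 2.5/(1−0.6613) = 7.3812 °C.
Change = 7.3812 − 5.6987 = 1.68 °C.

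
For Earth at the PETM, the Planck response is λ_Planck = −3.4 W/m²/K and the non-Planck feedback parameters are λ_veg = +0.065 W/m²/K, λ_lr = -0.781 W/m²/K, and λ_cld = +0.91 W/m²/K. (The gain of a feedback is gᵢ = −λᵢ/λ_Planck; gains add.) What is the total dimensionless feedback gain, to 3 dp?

Convert to gains: g_veg = 0.065/3.4 = 0.01912; g_lr = -0.781/3.4 = -0.2297; g_cld = 0.91/3.4 = 0.2676.
Total gain g = 0.05702.

0.057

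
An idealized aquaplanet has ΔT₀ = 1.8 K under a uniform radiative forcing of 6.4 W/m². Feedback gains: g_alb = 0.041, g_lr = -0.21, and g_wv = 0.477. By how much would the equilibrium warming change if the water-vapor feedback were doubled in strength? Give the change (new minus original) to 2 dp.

Original: g = 0.308, ΔT = 1.8/(1−0.308) = 2.6012 K.
With doubled water-vapor: g' = 0.785, ΔT' = 1.8/(1−0.785) = 8.3721 K.
Change = 8.3721 − 2.6012 = 5.77 K.

5.77 K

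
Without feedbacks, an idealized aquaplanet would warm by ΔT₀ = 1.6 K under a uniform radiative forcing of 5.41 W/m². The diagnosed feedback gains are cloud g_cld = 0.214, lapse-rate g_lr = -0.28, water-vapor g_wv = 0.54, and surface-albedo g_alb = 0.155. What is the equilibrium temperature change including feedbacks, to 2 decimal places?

4.31 K

Total gain g = 0.214 − 0.28 + 0.54 + 0.155 = 0.629.
Amplification A = 1/(1 − 0.629) = 2.695.
ΔT = 1.6 × 2.695 = 4.31 K.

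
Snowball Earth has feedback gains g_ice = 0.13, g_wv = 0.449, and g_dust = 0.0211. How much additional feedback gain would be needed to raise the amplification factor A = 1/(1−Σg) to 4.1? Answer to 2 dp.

0.16

Current total gain = 0.6001.
Target gain for A = 4.1: g* = 1 − 1/4.1 = 0.7561.
Additional gain needed = 0.7561 − 0.6001 = 0.16.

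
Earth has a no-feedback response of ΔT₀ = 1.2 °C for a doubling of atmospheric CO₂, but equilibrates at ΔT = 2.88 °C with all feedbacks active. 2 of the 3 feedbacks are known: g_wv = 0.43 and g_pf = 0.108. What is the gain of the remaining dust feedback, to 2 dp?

Amplification A = ΔT/ΔT₀ = 2.88/1.2 = 2.4.
Total gain g = 1 − 1/A = 1 − 1/2.4 = 0.5833.
Known gains sum to 0.43 + 0.108 = 0.538.
g_dust = 0.5833 − 0.538 = 0.05.

0.05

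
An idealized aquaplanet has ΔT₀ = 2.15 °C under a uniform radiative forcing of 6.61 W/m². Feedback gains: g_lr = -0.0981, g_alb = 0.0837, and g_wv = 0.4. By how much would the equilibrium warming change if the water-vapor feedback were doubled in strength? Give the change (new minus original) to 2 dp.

6.53 °C

Original: g = 0.3856, ΔT = 2.15/(1−0.3856) = 3.4993 °C.
With doubled water-vapor: g' = 0.7856, ΔT' = 2.15/(1−0.7856) = 10.0280 °C.
Change = 10.0280 − 3.4993 = 6.53 °C.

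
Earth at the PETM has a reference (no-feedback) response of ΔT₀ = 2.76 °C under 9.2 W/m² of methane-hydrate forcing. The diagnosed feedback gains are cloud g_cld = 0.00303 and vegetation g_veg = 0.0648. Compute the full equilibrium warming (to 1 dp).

Total gain g = 0.00303 + 0.0648 = 0.06783.
Amplification A = 1/(1 − 0.06783) = 1.073.
ΔT = 2.76 × 1.073 = 3.0 °C.

3.0 °C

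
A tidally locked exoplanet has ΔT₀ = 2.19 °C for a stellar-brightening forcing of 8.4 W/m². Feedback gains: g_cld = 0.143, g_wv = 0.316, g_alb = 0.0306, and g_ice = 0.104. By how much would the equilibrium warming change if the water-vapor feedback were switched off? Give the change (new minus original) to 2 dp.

-2.36 °C

Original: g = 0.5936, ΔT = 2.19/(1−0.5936) = 5.3888 °C.
Without water-vapor: g' = 0.2776, ΔT' = 2.19/(1−0.2776) = 3.0316 °C.
Change = 3.0316 − 5.3888 = -2.36 °C.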